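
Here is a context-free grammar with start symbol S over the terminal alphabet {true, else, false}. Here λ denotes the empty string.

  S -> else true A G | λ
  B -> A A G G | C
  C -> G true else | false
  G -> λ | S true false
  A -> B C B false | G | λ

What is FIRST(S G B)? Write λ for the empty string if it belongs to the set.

FIRST(S) = {λ, else}
FIRST(G) = {λ, else, true}  (via S true false)
FIRST(C) = {else, false, true}  (via G true else)
FIRST(B) = {λ, else, false, true}  (via A A G G, C)
FIRST(A) = {λ, else, false, true}  (via B C B false, G)
FIRST(S G B): take FIRST of each symbol in turn, carrying on past any symbol whose FIRST contains λ; result {λ, else, false, true}.

{λ, else, false, true}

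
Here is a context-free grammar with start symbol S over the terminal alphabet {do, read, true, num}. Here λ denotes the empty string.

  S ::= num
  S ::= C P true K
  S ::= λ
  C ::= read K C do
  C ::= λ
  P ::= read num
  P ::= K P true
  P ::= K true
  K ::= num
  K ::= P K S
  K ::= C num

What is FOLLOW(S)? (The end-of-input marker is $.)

{$, do, num, read, true}

FIRST(C) = {λ, read}
FIRST(S) = {λ, num, read}  (via C P true K)
FIRST(P) = {num, read}  (via K P true, K true)
FIRST(K) = {num, read}  (via P K S, C num)
FOLLOW(S) includes $ since S is the start symbol.
FOLLOW(C): in S::=C P true K, C is followed by P true K with FIRST {num, read}; in C::=read K C do, C is followed by do with FIRST {do}; in K::=C num, C is followed by num with FIRST {num}. Thus FOLLOW(C) = {do, num, read}.
FOLLOW(P): in S::=C P true K, P is followed by true K with FIRST {true}; in P::=K P true, P is followed by true with FIRST {true}; in K::=P K S, P is followed by K S with FIRST {num, read}. Thus FOLLOW(P) = {num, read, true}.
FOLLOW(S): in K::=P K S, the suffix after S is empty, so FOLLOW(S) ⊇ FOLLOW(K) = {$, do, num, read, true}. Thus FOLLOW(S) = {$, do, num, read, true}.
FOLLOW(K): in S::=C P true K, the suffix after K is empty, so FOLLOW(K) ⊇ FOLLOW(S) = {$, do, num, read, true}; in C::=read K C do, K is followed by C do with FIRST {do, read}; in P::=K P true, K is followed by P true with FIRST {num, read}; in P::=K true, K is followed by true with FIRST {true}; in K::=P K S, K is followed by S with FIRST {λ, num, read}; in K::=P K S, the suffix after K is nullable (adds nothing new). Thus FOLLOW(K) = {$, do, num, read, true}.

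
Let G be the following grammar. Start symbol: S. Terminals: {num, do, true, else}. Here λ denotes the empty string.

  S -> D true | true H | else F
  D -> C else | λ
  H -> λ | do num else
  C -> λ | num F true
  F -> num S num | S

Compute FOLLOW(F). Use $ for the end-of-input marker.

FIRST(H): from H->λ we get {λ}; from H->do num else we get {do}. So FIRST(H) = {λ, do}.
FIRST(C): from C->λ we get {λ}; from C->num F true we get {num}. So FIRST(C) = {λ, num}.
FIRST(D): from D->C else we get {else, num}; from D->λ we get {λ}. So FIRST(D) = {λ, else, num}.
FIRST(S): from S->D true we get {else, num, true}; from S->true H we get {true}; from S->else F we get {else}. So FIRST(S) = {else, num, true}.
FIRST(F): from F->num S num we get {num}; from F->S we get {else, num, true}. So FIRST(F) = {else, num, true}.
FOLLOW(S) includes $ since S is the start symbol.
FOLLOW(D): in S->D true, D is followed by true with FIRST {true}. Thus FOLLOW(D) = {true}.
FOLLOW(C): in D->C else, C is followed by else with FIRST {else}. Thus FOLLOW(C) = {else}.
FOLLOW(S): in F->num S num, S is followed by num with FIRST {num}; in F->S, the suffix after S is empty, so FOLLOW(S) ⊇ FOLLOW(F) = {$, num, true}. Thus FOLLOW(S) = {$, num, true}.
FOLLOW(H): in S->true H, the suffix after H is empty, so FOLLOW(H) ⊇ FOLLOW(S) = {$, num, true}. Thus FOLLOW(H) = {$, num, true}.
FOLLOW(F): in S->else F, the suffix after F is empty, so FOLLOW(F) ⊇ FOLLOW(S) = {$, num, true}; in C->num F true, F is followed by true with FIRST {true}. Thus FOLLOW(F) = {$, num, true}.

{$, num, true}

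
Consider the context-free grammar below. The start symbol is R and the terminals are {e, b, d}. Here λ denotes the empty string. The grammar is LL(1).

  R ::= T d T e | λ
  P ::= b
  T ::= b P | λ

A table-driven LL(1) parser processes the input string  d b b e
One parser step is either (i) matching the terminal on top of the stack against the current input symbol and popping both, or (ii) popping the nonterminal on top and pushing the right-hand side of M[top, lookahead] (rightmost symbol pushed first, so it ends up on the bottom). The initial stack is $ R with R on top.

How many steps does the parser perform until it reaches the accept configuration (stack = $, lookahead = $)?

8

     Stack      Input      Action
  1  $ R        d b b e $  expand R ::= T d T e
  2  $ e T d T  d b b e $  expand T ::= λ
  3  $ e T d    d b b e $  match d
  4  $ e T      b b e $    expand T ::= b P
  5  $ e P b    b b e $    match b
  6  $ e P      b e $      expand P ::= b
  7  $ e b      b e $      match b
  8  $ e        e $        match e
Accept reached after 8 steps.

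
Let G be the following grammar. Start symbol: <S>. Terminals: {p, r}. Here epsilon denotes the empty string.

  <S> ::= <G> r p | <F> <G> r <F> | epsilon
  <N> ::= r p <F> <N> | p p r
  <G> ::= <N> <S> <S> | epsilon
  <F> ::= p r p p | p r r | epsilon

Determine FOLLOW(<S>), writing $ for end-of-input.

FIRST(<N>) = {p, r}
FIRST(<F>) = {epsilon, p}
FIRST(<G>) = {epsilon, p, r}  (via <N> <S> <S>)
FIRST(<S>) = {epsilon, p, r}  (via <G> r p, <F> <G> r <F>)
FOLLOW(<S>) includes $ since <S> is the start symbol.
FOLLOW(<G>): in <S>::=<G> r p, <G> is followed by r p with FIRST {r}; in <S>::=<F> <G> r <F>, <G> is followed by r <F> with FIRST {r}. Thus FOLLOW(<G>) = {r}.
FOLLOW(<S>): in <G>::=<N> <S> <S> (occurrence 1), <S> is followed by <S> with FIRST {epsilon, p, r}; in <G>::=<N> <S> <S> (occurrence 1), the suffix after <S> is nullable, so FOLLOW(<S>) ⊇ FOLLOW(<G>) = {r}; in <G>::=<N> <S> <S> (occurrence 2), the suffix after <S> is empty, so FOLLOW(<S>) ⊇ FOLLOW(<G>) = {r}. Thus FOLLOW(<S>) = {$, p, r}.
FOLLOW(<N>): in <N>::=r p <F> <N>, the suffix after <N> is empty (adds nothing new); in <G>::=<N> <S> <S>, <N> is followed by <S> <S> with FIRST {epsilon, p, r}; in <G>::=<N> <S> <S>, the suffix after <N> is nullable, so FOLLOW(<N>) ⊇ FOLLOW(<G>) = {r}. Thus FOLLOW(<N>) = {p, r}.
FOLLOW(<F>): in <S>::=<F> <G> r <F> (occurrence 1), <F> is followed by <G> r <F> with FIRST {p, r}; in <S>::=<F> <G> r <F> (occurrence 2), the suffix after <F> is empty, so FOLLOW(<F>) ⊇ FOLLOW(<S>) = {$, p, r}; in <N>::=r p <F> <N>, <F> is followed by <N> with FIRST {p, r}. Thus FOLLOW(<F>) = {$, p, r}.

{$, p, r}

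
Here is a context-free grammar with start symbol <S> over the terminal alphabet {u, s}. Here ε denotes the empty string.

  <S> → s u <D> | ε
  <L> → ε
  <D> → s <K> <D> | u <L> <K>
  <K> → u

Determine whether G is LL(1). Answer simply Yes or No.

FIRST(<S>) = {ε, s}
FIRST(<L>) = {ε}
FIRST(<D>) = {s, u}
FIRST(<K>) = {u}
FOLLOW(<S>) = {$}
FOLLOW(<L>) = {u}
FOLLOW(<D>) = {$}
FOLLOW(<K>) = {$, s, u}
Each cell of M receives at most one production.

Yes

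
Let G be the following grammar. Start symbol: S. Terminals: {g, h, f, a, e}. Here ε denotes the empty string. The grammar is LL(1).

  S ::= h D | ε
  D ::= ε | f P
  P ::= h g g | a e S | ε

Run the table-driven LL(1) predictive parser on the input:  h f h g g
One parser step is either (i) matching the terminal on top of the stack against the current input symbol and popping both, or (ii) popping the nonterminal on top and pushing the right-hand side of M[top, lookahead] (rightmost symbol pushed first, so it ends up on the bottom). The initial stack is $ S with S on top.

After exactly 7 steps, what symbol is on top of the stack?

step 1: stack=$ S  input=h f h g g $  — expand S ::= h D
step 2: stack=$ D h  input=h f h g g $  — match h
step 3: stack=$ D  input=f h g g $  — expand D ::= f P
step 4: stack=$ P f  input=f h g g $  — match f
step 5: stack=$ P  input=h g g $  — expand P ::= h g g
step 6: stack=$ g g h  input=h g g $  — match h
step 7: stack=$ g g  input=g g $  — match g
Stack after step 7: $ g (top = g).

g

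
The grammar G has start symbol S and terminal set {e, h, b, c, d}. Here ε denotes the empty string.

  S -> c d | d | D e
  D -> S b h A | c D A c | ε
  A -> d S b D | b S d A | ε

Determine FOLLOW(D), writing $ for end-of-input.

FIRST(A): from A->d S b D we get {d}; from A->b S d A we get {b}; from A->ε we get {ε}. So FIRST(A) = {ε, b, d}.
FIRST(S): from S->c d we get {c}; from S->d we get {d}; from S->D e we get {c, d, e}. So FIRST(S) = {c, d, e}.
FIRST(D): from D->S b h A we get {c, d, e}; from D->c D A c we get {c}; from D->ε we get {ε}. So FIRST(D) = {ε, c, d, e}.
FOLLOW(S) includes $ since S is the start symbol.
FOLLOW(S): in D->S b h A, S is followed by b h A with FIRST {b}; in A->d S b D, S is followed by b D with FIRST {b}; in A->b S d A, S is followed by d A with FIRST {d}. Thus FOLLOW(S) = {$, b, d}.
FOLLOW(D): in S->D e, D is followed by e with FIRST {e}; in D->c D A c, D is followed by A c with FIRST {b, c, d}; in A->d S b D, the suffix after D is empty, so FOLLOW(D) ⊇ FOLLOW(A) = {b, c, d, e}. Thus FOLLOW(D) = {b, c, d, e}.
FOLLOW(A): in D->S b h A, the suffix after A is empty, so FOLLOW(A) ⊇ FOLLOW(D) = {b, c, d, e}; in D->c D A c, A is followed by c with FIRST {c}; in A->b S d A, the suffix after A is empty (adds nothing new). Thus FOLLOW(A) = {b, c, d, e}.

{b, c, d, e}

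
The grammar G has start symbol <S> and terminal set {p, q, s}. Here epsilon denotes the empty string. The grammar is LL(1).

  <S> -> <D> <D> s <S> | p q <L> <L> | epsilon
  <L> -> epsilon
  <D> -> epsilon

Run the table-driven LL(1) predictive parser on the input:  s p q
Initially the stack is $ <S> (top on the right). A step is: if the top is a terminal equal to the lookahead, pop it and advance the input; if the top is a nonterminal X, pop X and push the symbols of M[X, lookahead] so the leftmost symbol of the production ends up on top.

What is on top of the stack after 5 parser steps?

p

step 1: stack=$ <S>  input=s p q $  — expand <S> -> <D> <D> s <S>
step 2: stack=$ <S> s <D> <D>  input=s p q $  — expand <D> -> epsilon
step 3: stack=$ <S> s <D>  input=s p q $  — expand <D> -> epsilon
step 4: stack=$ <S> s  input=s p q $  — match s
step 5: stack=$ <S>  input=p q $  — expand <S> -> p q <L> <L>
Stack after step 5: $ <L> <L> q p (top = p).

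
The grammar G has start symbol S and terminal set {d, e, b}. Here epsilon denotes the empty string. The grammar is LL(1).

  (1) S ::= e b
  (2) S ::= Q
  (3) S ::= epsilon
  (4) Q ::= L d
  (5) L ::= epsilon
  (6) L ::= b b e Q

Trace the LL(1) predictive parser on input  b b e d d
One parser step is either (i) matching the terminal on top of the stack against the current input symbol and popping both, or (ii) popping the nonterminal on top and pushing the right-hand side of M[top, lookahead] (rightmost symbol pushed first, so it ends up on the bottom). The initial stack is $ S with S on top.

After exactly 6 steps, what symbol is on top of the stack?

Q

     Stack        Input        Action
  1  $ S          b b e d d $  expand S ::= Q
  2  $ Q          b b e d d $  expand Q ::= L d
  3  $ d L        b b e d d $  expand L ::= b b e Q
  4  $ d Q e b b  b b e d d $  match b
  5  $ d Q e b    b e d d $    match b
  6  $ d Q e      e d d $      match e
Stack after step 6: $ d Q (top = Q).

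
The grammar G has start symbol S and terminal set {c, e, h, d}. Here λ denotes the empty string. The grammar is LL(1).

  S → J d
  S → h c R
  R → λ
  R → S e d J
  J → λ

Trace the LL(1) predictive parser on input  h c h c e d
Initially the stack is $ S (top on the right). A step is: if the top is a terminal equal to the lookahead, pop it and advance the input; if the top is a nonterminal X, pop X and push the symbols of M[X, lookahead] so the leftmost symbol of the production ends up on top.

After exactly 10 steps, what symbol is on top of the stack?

step 1: stack=$ S  input=h c h c e d $  — expand S → h c R
step 2: stack=$ R c h  input=h c h c e d $  — match h
step 3: stack=$ R c  input=c h c e d $  — match c
step 4: stack=$ R  input=h c e d $  — expand R → S e d J
step 5: stack=$ J d e S  input=h c e d $  — expand S → h c R
step 6: stack=$ J d e R c h  input=h c e d $  — match h
step 7: stack=$ J d e R c  input=c e d $  — match c
step 8: stack=$ J d e R  input=e d $  — expand R → λ
step 9: stack=$ J d e  input=e d $  — match e
step 10: stack=$ J d  input=d $  — match d
Stack after step 10: $ J (top = J).

J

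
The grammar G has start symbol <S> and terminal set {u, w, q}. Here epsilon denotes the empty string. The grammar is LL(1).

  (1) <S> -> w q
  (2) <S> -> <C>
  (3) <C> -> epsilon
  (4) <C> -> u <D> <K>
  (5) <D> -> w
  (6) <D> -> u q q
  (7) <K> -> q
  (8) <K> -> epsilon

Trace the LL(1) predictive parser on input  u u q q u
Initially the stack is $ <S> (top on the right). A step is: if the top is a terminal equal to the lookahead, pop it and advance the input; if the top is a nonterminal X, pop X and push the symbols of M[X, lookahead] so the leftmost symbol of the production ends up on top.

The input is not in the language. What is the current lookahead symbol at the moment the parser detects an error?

     Stack        Input        Action
  1  $ <S>        u u q q u $  expand <S> -> <C>
  2  $ <C>        u u q q u $  expand <C> -> u <D> <K>
  3  $ <K> <D> u  u u q q u $  match u
  4  $ <K> <D>    u q q u $    expand <D> -> u q q
  5  $ <K> q q u  u q q u $    match u
  6  $ <K> q q    q q u $      match q
  7  $ <K> q      q u $        match q
  8  $ <K>        u $          error: M[<K>, u] is empty

u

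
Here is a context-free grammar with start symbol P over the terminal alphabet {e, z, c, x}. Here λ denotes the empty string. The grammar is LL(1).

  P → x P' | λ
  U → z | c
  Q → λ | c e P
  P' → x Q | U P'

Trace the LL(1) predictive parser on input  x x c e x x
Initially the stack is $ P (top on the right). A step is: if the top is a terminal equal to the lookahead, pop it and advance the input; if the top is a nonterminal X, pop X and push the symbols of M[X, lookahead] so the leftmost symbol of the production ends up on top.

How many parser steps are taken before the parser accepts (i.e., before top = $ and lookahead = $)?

12

step 1: stack=$ P  input=x x c e x x $  — expand P → x P'
step 2: stack=$ P' x  input=x x c e x x $  — match x
step 3: stack=$ P'  input=x c e x x $  — expand P' → x Q
step 4: stack=$ Q x  input=x c e x x $  — match x
step 5: stack=$ Q  input=c e x x $  — expand Q → c e P
step 6: stack=$ P e c  input=c e x x $  — match c
step 7: stack=$ P e  input=e x x $  — match e
step 8: stack=$ P  input=x x $  — expand P → x P'
step 9: stack=$ P' x  input=x x $  — match x
step 10: stack=$ P'  input=x $  — expand P' → x Q
step 11: stack=$ Q x  input=x $  — match x
step 12: stack=$ Q  input=$  — expand Q → λ
Accept reached after 12 steps.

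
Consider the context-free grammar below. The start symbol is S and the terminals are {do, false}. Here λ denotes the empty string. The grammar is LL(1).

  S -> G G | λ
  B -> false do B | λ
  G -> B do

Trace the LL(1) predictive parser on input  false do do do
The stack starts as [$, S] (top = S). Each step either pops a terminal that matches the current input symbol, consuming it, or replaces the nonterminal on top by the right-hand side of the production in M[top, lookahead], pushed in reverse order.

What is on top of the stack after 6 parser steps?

do

     Stack              Input             Action
  1  $ S                false do do do $  expand S -> G G
  2  $ G G              false do do do $  expand G -> B do
  3  $ G do B           false do do do $  expand B -> false do B
  4  $ G do B do false  false do do do $  match false
  5  $ G do B do        do do do $        match do
  6  $ G do B           do do $           expand B -> λ
Stack after step 6: $ G do (top = do).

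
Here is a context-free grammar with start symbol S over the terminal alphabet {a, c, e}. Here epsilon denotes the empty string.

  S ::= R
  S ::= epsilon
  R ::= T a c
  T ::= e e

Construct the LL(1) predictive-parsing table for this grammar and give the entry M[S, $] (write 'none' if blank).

FIRST(T): from T::=e e we get {e}. So FIRST(T) = {e}.
FIRST(R): from R::=T a c we get {e}. So FIRST(R) = {e}.
FIRST(S): from S::=R we get {e}; from S::=epsilon we get {epsilon}. So FIRST(S) = {epsilon, e}.
FOLLOW(S) includes $ since S is the start symbol.
FOLLOW(S): S appears on no right-hand side. Thus FOLLOW(S) = {$}.
For S ::= R: FIRST(R) = {e}, so it goes in M[S, t] for t ∈ {e}.
For S ::= epsilon: FIRST(epsilon) = {epsilon}, so it goes in M[S, t] for t ∈ {}; since epsilon ∈ FIRST, also for every t ∈ FOLLOW(S) = {$}.

S ::= epsilon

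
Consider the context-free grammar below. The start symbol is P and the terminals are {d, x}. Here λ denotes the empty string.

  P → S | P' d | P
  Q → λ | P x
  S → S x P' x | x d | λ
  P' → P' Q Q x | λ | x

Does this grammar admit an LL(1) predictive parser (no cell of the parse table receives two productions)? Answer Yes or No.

No

FIRST(P) = {λ, d, x}
FIRST(Q) = {λ, d, x}
FIRST(S) = {λ, x}
FIRST(P') = {λ, d, x}
FOLLOW(P) = {$, x}
FOLLOW(Q) = {d, x}
FOLLOW(S) = {$, x}
FOLLOW(P') = {d, x}
Cell M[P, $] receives both P → S and P → P — the grammar is not LL(1).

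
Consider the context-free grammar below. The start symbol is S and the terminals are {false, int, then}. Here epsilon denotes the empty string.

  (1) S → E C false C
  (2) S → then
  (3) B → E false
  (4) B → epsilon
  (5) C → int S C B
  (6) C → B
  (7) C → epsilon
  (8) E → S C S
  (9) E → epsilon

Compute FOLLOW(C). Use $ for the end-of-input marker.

{$, false, int, then}

FIRST(S): from S→E C false C we get {false, int, then}; from S→then we get {then}. So FIRST(S) = {false, int, then}.
FIRST(E): from E→S C S we get {false, int, then}; from E→epsilon we get {epsilon}. So FIRST(E) = {epsilon, false, int, then}.
FIRST(B): from B→E false we get {false, int, then}; from B→epsilon we get {epsilon}. So FIRST(B) = {epsilon, false, int, then}.
FIRST(C): from C→int S C B we get {int}; from C→B we get {epsilon, false, int, then}; from C→epsilon we get {epsilon}. So FIRST(C) = {epsilon, false, int, then}.
FOLLOW(S) includes $ since S is the start symbol.
FOLLOW(E): in S→E C false C, E is followed by C false C with FIRST {false, int, then}; in B→E false, E is followed by false with FIRST {false}. Thus FOLLOW(E) = {false, int, then}.
FOLLOW(S): in C→int S C B, S is followed by C B with FIRST {epsilon, false, int, then}; in C→int S C B, the suffix after S is nullable, so FOLLOW(S) ⊇ FOLLOW(C) = {$, false, int, then}; in E→S C S (occurrence 1), S is followed by C S with FIRST {false, int, then}; in E→S C S (occurrence 2), the suffix after S is empty, so FOLLOW(S) ⊇ FOLLOW(E) = {false, int, then}. Thus FOLLOW(S) = {$, false, int, then}.
FOLLOW(C): in S→E C false C (occurrence 1), C is followed by false C with FIRST {false}; in S→E C false C (occurrence 2), the suffix after C is empty, so FOLLOW(C) ⊇ FOLLOW(S) = {$, false, int, then}; in C→int S C B, C is followed by B with FIRST {epsilon, false, int, then}; in C→int S C B, the suffix after C is nullable (adds nothing new); in E→S C S, C is followed by S with FIRST {false, int, then}. Thus FOLLOW(C) = {$, false, int, then}.
FOLLOW(B): in C→int S C B, the suffix after B is empty, so FOLLOW(B) ⊇ FOLLOW(C) = {$, false, int, then}; in C→B, the suffix after B is empty, so FOLLOW(B) ⊇ FOLLOW(C) = {$, false, int, then}. Thus FOLLOW(B) = {$, false, int, then}.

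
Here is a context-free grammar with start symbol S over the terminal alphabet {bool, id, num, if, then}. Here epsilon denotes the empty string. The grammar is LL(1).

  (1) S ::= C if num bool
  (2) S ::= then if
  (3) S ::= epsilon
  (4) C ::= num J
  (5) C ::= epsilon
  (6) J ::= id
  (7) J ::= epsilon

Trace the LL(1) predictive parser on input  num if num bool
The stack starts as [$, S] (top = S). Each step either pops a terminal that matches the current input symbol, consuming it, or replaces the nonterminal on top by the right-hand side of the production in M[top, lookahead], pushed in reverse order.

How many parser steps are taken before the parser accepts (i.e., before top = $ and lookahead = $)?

step 1: stack=$ S  input=num if num bool $  — expand S ::= C if num bool
step 2: stack=$ bool num if C  input=num if num bool $  — expand C ::= num J
step 3: stack=$ bool num if J num  input=num if num bool $  — match num
step 4: stack=$ bool num if J  input=if num bool $  — expand J ::= epsilon
step 5: stack=$ bool num if  input=if num bool $  — match if
step 6: stack=$ bool num  input=num bool $  — match num
step 7: stack=$ bool  input=bool $  — match bool
Accept reached after 7 steps.

7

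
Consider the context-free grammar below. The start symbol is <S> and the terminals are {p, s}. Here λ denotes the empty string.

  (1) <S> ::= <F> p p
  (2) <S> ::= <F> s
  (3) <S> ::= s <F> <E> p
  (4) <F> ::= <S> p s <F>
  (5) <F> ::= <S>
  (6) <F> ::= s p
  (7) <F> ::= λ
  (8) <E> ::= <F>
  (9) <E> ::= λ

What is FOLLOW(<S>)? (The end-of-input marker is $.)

FIRST(<S>): from <S>::=<F> p p we get {p, s}; from <S>::=<F> s we get {p, s}; from <S>::=s <F> <E> p we get {s}. So FIRST(<S>) = {p, s}.
FIRST(<F>): from <F>::=<S> p s <F> we get {p, s}; from <F>::=<S> we get {p, s}; from <F>::=s p we get {s}; from <F>::=λ we get {λ}. So FIRST(<F>) = {λ, p, s}.
FIRST(<E>): from <E>::=<F> we get {λ, p, s}; from <E>::=λ we get {λ}. So FIRST(<E>) = {λ, p, s}.
FOLLOW(<S>) includes $ since <S> is the start symbol.
FOLLOW(<E>): in <S>::=s <F> <E> p, <E> is followed by p with FIRST {p}. Thus FOLLOW(<E>) = {p}.
FOLLOW(<F>): in <S>::=<F> p p, <F> is followed by p p with FIRST {p}; in <S>::=<F> s, <F> is followed by s with FIRST {s}; in <S>::=s <F> <E> p, <F> is followed by <E> p with FIRST {p, s}; in <F>::=<S> p s <F>, the suffix after <F> is empty (adds nothing new); in <E>::=<F>, the suffix after <F> is empty, so FOLLOW(<F>) ⊇ FOLLOW(<E>) = {p}. Thus FOLLOW(<F>) = {p, s}.
FOLLOW(<S>): in <F>::=<S> p s <F>, <S> is followed by p s <F> with FIRST {p}; in <F>::=<S>, the suffix after <S> is empty, so FOLLOW(<S>) ⊇ FOLLOW(<F>) = {p, s}. Thus FOLLOW(<S>) = {$, p, s}.

{$, p, s}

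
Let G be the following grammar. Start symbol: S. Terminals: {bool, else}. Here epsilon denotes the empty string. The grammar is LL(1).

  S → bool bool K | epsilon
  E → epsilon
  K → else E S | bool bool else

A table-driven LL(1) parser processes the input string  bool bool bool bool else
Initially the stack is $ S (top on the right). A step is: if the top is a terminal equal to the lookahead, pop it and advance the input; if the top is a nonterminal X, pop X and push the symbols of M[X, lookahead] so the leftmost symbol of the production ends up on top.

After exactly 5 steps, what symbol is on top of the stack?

step 1: stack=$ S  input=bool bool bool bool else $  — expand S → bool bool K
step 2: stack=$ K bool bool  input=bool bool bool bool else $  — match bool
step 3: stack=$ K bool  input=bool bool bool else $  — match bool
step 4: stack=$ K  input=bool bool else $  — expand K → bool bool else
step 5: stack=$ else bool bool  input=bool bool else $  — match bool
Stack after step 5: $ else bool (top = bool).

bool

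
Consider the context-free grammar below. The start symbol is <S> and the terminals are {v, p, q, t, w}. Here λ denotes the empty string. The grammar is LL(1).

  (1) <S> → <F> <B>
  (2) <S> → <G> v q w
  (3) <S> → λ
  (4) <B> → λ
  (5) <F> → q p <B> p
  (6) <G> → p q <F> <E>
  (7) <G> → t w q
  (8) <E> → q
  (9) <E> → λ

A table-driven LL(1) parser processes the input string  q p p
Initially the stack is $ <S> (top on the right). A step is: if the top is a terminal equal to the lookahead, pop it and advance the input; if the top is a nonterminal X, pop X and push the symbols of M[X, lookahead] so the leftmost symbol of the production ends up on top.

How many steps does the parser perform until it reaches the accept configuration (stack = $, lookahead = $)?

7

     Stack            Input    Action
  1  $ <S>            q p p $  expand <S> → <F> <B>
  2  $ <B> <F>        q p p $  expand <F> → q p <B> p
  3  $ <B> p <B> p q  q p p $  match q
  4  $ <B> p <B> p    p p $    match p
  5  $ <B> p <B>      p $      expand <B> → λ
  6  $ <B> p          p $      match p
  7  $ <B>            $        expand <B> → λ
Accept reached after 7 steps.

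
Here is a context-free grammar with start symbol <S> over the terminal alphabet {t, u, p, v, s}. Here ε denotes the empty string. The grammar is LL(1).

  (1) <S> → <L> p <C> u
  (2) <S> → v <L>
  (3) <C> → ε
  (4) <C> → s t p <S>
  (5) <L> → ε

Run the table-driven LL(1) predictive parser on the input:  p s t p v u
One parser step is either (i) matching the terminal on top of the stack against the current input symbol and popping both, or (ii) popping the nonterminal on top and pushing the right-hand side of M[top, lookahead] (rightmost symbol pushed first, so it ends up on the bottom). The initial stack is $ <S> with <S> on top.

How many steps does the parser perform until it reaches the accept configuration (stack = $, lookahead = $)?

11

step 1: stack=$ <S>  input=p s t p v u $  — expand <S> → <L> p <C> u
step 2: stack=$ u <C> p <L>  input=p s t p v u $  — expand <L> → ε
step 3: stack=$ u <C> p  input=p s t p v u $  — match p
step 4: stack=$ u <C>  input=s t p v u $  — expand <C> → s t p <S>
step 5: stack=$ u <S> p t s  input=s t p v u $  — match s
step 6: stack=$ u <S> p t  input=t p v u $  — match t
step 7: stack=$ u <S> p  input=p v u $  — match p
step 8: stack=$ u <S>  input=v u $  — expand <S> → v <L>
step 9: stack=$ u <L> v  input=v u $  — match v
step 10: stack=$ u <L>  input=u $  — expand <L> → ε
step 11: stack=$ u  input=u $  — match u
Accept reached after 11 steps.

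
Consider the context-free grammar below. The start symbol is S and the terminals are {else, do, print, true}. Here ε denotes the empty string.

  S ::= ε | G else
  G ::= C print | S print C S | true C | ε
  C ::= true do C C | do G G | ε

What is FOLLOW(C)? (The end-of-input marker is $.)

{do, else, print, true}

FIRST(C) = {ε, do, true}
FIRST(S) = {ε, do, else, print, true}  (via G else)
FIRST(G) = {ε, do, else, print, true}  (via C print, S print C S)
FOLLOW(S) includes $ since S is the start symbol.
FOLLOW(S): in G::=S print C S (occurrence 1), S is followed by print C S with FIRST {print}; in G::=S print C S (occurrence 2), the suffix after S is empty, so FOLLOW(S) ⊇ FOLLOW(G) = {do, else, print, true}. Thus FOLLOW(S) = {$, do, else, print, true}.
FOLLOW(G): in S::=G else, G is followed by else with FIRST {else}; in C::=do G G (occurrence 1), G is followed by G with FIRST {ε, do, else, print, true}; in C::=do G G (occurrence 1), the suffix after G is nullable, so FOLLOW(G) ⊇ FOLLOW(C) = {do, else, print, true}; in C::=do G G (occurrence 2), the suffix after G is empty, so FOLLOW(G) ⊇ FOLLOW(C) = {do, else, print, true}. Thus FOLLOW(G) = {do, else, print, true}.
FOLLOW(C): in G::=C print, C is followed by print with FIRST {print}; in G::=S print C S, C is followed by S with FIRST {ε, do, else, print, true}; in G::=S print C S, the suffix after C is nullable, so FOLLOW(C) ⊇ FOLLOW(G) = {do, else, print, true}; in G::=true C, the suffix after C is empty, so FOLLOW(C) ⊇ FOLLOW(G) = {do, else, print, true}; in C::=true do C C (occurrence 1), C is followed by C with FIRST {ε, do, true}; in C::=true do C C (occurrence 1), the suffix after C is nullable (adds nothing new); in C::=true do C C (occurrence 2), the suffix after C is empty (adds nothing new). Thus FOLLOW(C) = {do, else, print, true}.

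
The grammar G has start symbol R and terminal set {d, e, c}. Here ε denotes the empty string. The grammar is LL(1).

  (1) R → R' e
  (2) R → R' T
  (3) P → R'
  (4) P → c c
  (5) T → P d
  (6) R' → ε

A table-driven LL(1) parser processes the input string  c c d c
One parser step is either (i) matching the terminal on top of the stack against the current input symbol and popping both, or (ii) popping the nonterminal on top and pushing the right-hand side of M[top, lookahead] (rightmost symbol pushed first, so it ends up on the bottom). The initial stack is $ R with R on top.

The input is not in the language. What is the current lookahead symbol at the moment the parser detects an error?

step 1: stack=$ R  input=c c d c $  — expand R → R' T
step 2: stack=$ T R'  input=c c d c $  — expand R' → ε
step 3: stack=$ T  input=c c d c $  — expand T → P d
step 4: stack=$ d P  input=c c d c $  — expand P → c c
step 5: stack=$ d c c  input=c c d c $  — match c
step 6: stack=$ d c  input=c d c $  — match c
step 7: stack=$ d  input=d c $  — match d
step 8: stack=$  input=c $  — error: stack empty but input remains

c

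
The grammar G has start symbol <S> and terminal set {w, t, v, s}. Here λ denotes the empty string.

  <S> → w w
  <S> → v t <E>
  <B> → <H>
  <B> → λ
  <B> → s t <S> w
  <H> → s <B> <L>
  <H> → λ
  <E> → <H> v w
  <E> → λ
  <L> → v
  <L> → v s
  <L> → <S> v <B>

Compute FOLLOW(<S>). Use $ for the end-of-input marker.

FIRST(<S>): from <S>→w w we get {w}; from <S>→v t <E> we get {v}. So FIRST(<S>) = {v, w}.
FIRST(<H>): from <H>→s <B> <L> we get {s}; from <H>→λ we get {λ}. So FIRST(<H>) = {λ, s}.
FIRST(<B>): from <B>→<H> we get {λ, s}; from <B>→λ we get {λ}; from <B>→s t <S> w we get {s}. So FIRST(<B>) = {λ, s}.
FIRST(<E>): from <E>→<H> v w we get {s, v}; from <E>→λ we get {λ}. So FIRST(<E>) = {λ, s, v}.
FIRST(<L>): from <L>→v we get {v}; from <L>→v s we get {v}; from <L>→<S> v <B> we get {v, w}. So FIRST(<L>) = {v, w}.
FOLLOW(<S>) includes $ since <S> is the start symbol.
FOLLOW(<S>): in <B>→s t <S> w, <S> is followed by w with FIRST {w}; in <L>→<S> v <B>, <S> is followed by v <B> with FIRST {v}. Thus FOLLOW(<S>) = {$, v, w}.
FOLLOW(<E>): in <S>→v t <E>, the suffix after <E> is empty, so FOLLOW(<E>) ⊇ FOLLOW(<S>) = {$, v, w}. Thus FOLLOW(<E>) = {$, v, w}.
FOLLOW(<B>): in <H>→s <B> <L>, <B> is followed by <L> with FIRST {v, w}; in <L>→<S> v <B>, the suffix after <B> is empty, so FOLLOW(<B>) ⊇ FOLLOW(<L>) = {v, w}. Thus FOLLOW(<B>) = {v, w}.
FOLLOW(<H>): in <B>→<H>, the suffix after <H> is empty, so FOLLOW(<H>) ⊇ FOLLOW(<B>) = {v, w}; in <E>→<H> v w, <H> is followed by v w with FIRST {v}. Thus FOLLOW(<H>) = {v, w}.
FOLLOW(<L>): in <H>→s <B> <L>, the suffix after <L> is empty, so FOLLOW(<L>) ⊇ FOLLOW(<H>) = {v, w}. Thus FOLLOW(<L>) = {v, w}.

{$, v, w}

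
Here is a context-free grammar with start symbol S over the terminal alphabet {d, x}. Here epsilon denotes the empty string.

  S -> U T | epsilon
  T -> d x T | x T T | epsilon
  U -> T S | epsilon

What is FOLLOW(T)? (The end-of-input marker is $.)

{$, d, x}

FIRST(T): from T->d x T we get {d}; from T->x T T we get {x}; from T->epsilon we get {epsilon}. So FIRST(T) = {epsilon, d, x}.
FIRST(S): from S->U T we get {epsilon, d, x}; from S->epsilon we get {epsilon}. So FIRST(S) = {epsilon, d, x}.
FIRST(U): from U->T S we get {epsilon, d, x}; from U->epsilon we get {epsilon}. So FIRST(U) = {epsilon, d, x}.
FOLLOW(S) includes $ since S is the start symbol.
FOLLOW(S): in U->T S, the suffix after S is empty, so FOLLOW(S) ⊇ FOLLOW(U) = {$, d, x}. Thus FOLLOW(S) = {$, d, x}.
FOLLOW(U): in S->U T, U is followed by T with FIRST {epsilon, d, x}; in S->U T, the suffix after U is nullable, so FOLLOW(U) ⊇ FOLLOW(S) = {$, d, x}. Thus FOLLOW(U) = {$, d, x}.
FOLLOW(T): in S->U T, the suffix after T is empty, so FOLLOW(T) ⊇ FOLLOW(S) = {$, d, x}; in T->d x T, the suffix after T is empty (adds nothing new); in T->x T T (occurrence 1), T is followed by T with FIRST {epsilon, d, x}; in T->x T T (occurrence 1), the suffix after T is nullable (adds nothing new); in T->x T T (occurrence 2), the suffix after T is empty (adds nothing new); in U->T S, T is followed by S with FIRST {epsilon, d, x}; in U->T S, the suffix after T is nullable, so FOLLOW(T) ⊇ FOLLOW(U) = {$, d, x}. Thus FOLLOW(T) = {$, d, x}.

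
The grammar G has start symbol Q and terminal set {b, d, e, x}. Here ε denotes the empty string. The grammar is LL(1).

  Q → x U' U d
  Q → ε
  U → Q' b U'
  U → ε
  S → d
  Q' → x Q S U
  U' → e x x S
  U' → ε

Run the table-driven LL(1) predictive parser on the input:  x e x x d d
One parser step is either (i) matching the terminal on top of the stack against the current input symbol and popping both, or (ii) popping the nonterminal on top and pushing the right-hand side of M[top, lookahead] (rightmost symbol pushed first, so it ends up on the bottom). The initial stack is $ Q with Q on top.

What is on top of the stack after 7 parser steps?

step 1: stack=$ Q  input=x e x x d d $  — expand Q → x U' U d
step 2: stack=$ d U U' x  input=x e x x d d $  — match x
step 3: stack=$ d U U'  input=e x x d d $  — expand U' → e x x S
step 4: stack=$ d U S x x e  input=e x x d d $  — match e
step 5: stack=$ d U S x x  input=x x d d $  — match x
step 6: stack=$ d U S x  input=x d d $  — match x
step 7: stack=$ d U S  input=d d $  — expand S → d
Stack after step 7: $ d U d (top = d).

d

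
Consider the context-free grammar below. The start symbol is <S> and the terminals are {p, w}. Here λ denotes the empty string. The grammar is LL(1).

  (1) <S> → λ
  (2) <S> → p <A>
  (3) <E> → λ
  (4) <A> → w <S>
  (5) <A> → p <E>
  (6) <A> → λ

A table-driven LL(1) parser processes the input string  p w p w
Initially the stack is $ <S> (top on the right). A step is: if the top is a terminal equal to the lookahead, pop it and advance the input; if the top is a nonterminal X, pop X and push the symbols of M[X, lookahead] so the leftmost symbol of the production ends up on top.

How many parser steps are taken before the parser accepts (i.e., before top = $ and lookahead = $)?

     Stack    Input      Action
  1  $ <S>    p w p w $  expand <S> → p <A>
  2  $ <A> p  p w p w $  match p
  3  $ <A>    w p w $    expand <A> → w <S>
  4  $ <S> w  w p w $    match w
  5  $ <S>    p w $      expand <S> → p <A>
  6  $ <A> p  p w $      match p
  7  $ <A>    w $        expand <A> → w <S>
  8  $ <S> w  w $        match w
  9  $ <S>    $          expand <S> → λ
Accept reached after 9 steps.

9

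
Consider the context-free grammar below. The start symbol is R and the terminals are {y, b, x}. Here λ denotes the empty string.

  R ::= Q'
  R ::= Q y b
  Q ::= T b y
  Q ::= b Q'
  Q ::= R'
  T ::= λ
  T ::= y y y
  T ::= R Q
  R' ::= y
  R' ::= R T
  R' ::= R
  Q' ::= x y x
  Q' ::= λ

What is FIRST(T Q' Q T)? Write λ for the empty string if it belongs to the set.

{λ, b, x, y}

FIRST(Q') = {λ, x}
FIRST(R) = {λ, b, x, y}  (via Q', Q y b)
FIRST(Q) = {λ, b, x, y}  (via T b y, R')
FIRST(T) = {λ, b, x, y}  (via R Q)
FIRST(R') = {λ, b, x, y}  (via R T, R)
FIRST(T Q' Q T): take FIRST of each symbol in turn, carrying on past any symbol whose FIRST contains λ; result {λ, b, x, y}.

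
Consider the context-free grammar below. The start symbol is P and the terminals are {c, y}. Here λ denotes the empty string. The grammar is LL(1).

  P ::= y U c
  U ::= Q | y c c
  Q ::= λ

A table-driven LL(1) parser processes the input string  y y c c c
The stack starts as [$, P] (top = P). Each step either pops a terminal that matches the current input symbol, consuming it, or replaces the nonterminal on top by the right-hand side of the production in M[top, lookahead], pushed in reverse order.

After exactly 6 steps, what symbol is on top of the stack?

step 1: stack=$ P  input=y y c c c $  — expand P ::= y U c
step 2: stack=$ c U y  input=y y c c c $  — match y
step 3: stack=$ c U  input=y c c c $  — expand U ::= y c c
step 4: stack=$ c c c y  input=y c c c $  — match y
step 5: stack=$ c c c  input=c c c $  — match c
step 6: stack=$ c c  input=c c $  — match c
Stack after step 6: $ c (top = c).

c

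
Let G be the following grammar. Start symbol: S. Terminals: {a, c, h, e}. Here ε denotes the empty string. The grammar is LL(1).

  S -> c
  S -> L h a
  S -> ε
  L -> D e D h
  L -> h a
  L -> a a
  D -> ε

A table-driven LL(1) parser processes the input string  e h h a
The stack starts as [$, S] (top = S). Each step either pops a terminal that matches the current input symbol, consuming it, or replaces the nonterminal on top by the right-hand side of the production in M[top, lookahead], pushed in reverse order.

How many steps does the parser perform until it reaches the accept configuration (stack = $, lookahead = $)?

8

step 1: stack=$ S  input=e h h a $  — expand S -> L h a
step 2: stack=$ a h L  input=e h h a $  — expand L -> D e D h
step 3: stack=$ a h h D e D  input=e h h a $  — expand D -> ε
step 4: stack=$ a h h D e  input=e h h a $  — match e
step 5: stack=$ a h h D  input=h h a $  — expand D -> ε
step 6: stack=$ a h h  input=h h a $  — match h
step 7: stack=$ a h  input=h a $  — match h
step 8: stack=$ a  input=a $  — match a
Accept reached after 8 steps.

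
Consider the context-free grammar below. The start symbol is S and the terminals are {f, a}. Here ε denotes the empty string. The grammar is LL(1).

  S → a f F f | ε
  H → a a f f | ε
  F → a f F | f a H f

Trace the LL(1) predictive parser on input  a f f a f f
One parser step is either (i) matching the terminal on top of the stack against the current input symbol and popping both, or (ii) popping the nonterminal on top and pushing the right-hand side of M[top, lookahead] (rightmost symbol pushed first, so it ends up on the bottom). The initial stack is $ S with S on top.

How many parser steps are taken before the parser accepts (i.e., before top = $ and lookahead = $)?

9

step 1: stack=$ S  input=a f f a f f $  — expand S → a f F f
step 2: stack=$ f F f a  input=a f f a f f $  — match a
step 3: stack=$ f F f  input=f f a f f $  — match f
step 4: stack=$ f F  input=f a f f $  — expand F → f a H f
step 5: stack=$ f f H a f  input=f a f f $  — match f
step 6: stack=$ f f H a  input=a f f $  — match a
step 7: stack=$ f f H  input=f f $  — expand H → ε
step 8: stack=$ f f  input=f f $  — match f
step 9: stack=$ f  input=f $  — match f
Accept reached after 9 steps.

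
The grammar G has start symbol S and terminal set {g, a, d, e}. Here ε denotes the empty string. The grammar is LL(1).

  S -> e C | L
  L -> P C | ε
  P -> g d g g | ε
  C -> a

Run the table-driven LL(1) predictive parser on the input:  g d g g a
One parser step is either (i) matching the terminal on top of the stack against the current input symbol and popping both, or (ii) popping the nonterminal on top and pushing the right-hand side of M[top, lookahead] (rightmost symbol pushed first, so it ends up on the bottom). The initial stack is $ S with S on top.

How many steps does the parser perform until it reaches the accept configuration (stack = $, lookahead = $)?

9

     Stack        Input        Action
  1  $ S          g d g g a $  expand S -> L
  2  $ L          g d g g a $  expand L -> P C
  3  $ C P        g d g g a $  expand P -> g d g g
  4  $ C g g d g  g d g g a $  match g
  5  $ C g g d    d g g a $    match d
  6  $ C g g      g g a $      match g
  7  $ C g        g a $        match g
  8  $ C          a $          expand C -> a
  9  $ a          a $          match a
Accept reached after 9 steps.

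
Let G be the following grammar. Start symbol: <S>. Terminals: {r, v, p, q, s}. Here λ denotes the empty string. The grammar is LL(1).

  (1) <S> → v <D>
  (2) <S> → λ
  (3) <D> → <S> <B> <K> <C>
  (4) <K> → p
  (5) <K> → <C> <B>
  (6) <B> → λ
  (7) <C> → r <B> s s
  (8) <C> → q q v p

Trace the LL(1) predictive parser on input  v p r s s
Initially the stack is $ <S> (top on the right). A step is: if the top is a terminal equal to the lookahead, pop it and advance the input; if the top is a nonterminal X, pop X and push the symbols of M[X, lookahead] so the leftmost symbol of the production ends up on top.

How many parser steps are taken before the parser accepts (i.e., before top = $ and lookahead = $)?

      Stack              Input        Action
   1  $ <S>              v p r s s $  expand <S> → v <D>
   2  $ <D> v            v p r s s $  match v
   3  $ <D>              p r s s $    expand <D> → <S> <B> <K> <C>
   4  $ <C> <K> <B> <S>  p r s s $    expand <S> → λ
   5  $ <C> <K> <B>      p r s s $    expand <B> → λ
   6  $ <C> <K>          p r s s $    expand <K> → p
   7  $ <C> p            p r s s $    match p
   8  $ <C>              r s s $      expand <C> → r <B> s s
   9  $ s s <B> r        r s s $      match r
  10  $ s s <B>          s s $        expand <B> → λ
  11  $ s s              s s $        match s
  12  $ s                s $          match s
Accept reached after 12 steps.

12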